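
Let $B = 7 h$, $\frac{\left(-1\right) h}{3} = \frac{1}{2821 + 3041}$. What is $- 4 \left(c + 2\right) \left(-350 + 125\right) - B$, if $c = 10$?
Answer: $\frac{21103207}{1954} \approx 10800.0$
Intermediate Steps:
$h = - \frac{1}{1954}$ ($h = - \frac{3}{2821 + 3041} = - \frac{3}{5862} = \left(-3\right) \frac{1}{5862} = - \frac{1}{1954} \approx -0.00051177$)
$B = - \frac{7}{1954}$ ($B = 7 \left(- \frac{1}{1954}\right) = - \frac{7}{1954} \approx -0.0035824$)
$- 4 \left(c + 2\right) \left(-350 + 125\right) - B = - 4 \left(10 + 2\right) \left(-350 + 125\right) - - \frac{7}{1954} = \left(-4\right) 12 \left(-225\right) + \frac{7}{1954} = \left(-48\right) \left(-225\right) + \frac{7}{1954} = 10800 + \frac{7}{1954} = \frac{21103207}{1954}$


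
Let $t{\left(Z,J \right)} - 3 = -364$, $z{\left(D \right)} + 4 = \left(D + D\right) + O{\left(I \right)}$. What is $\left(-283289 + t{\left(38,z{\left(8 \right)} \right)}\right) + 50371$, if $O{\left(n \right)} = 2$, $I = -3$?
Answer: $-233279$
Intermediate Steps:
$z{\left(D \right)} = -2 + 2 D$ ($z{\left(D \right)} = -4 + \left(\left(D + D\right) + 2\right) = -4 + \left(2 D + 2\right) = -4 + \left(2 + 2 D\right) = -2 + 2 D$)
$t{\left(Z,J \right)} = -361$ ($t{\left(Z,J \right)} = 3 - 364 = -361$)
$\left(-283289 + t{\left(38,z{\left(8 \right)} \right)}\right) + 50371 = \left(-283289 - 361\right) + 50371 = -283650 + 50371 = -233279$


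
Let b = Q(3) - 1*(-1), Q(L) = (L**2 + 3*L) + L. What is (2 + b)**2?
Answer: 576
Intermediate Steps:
Q(L) = L**2 + 4*L
b = 22 (b = 3*(4 + 3) - 1*(-1) = 3*7 + 1 = 21 + 1 = 22)
(2 + b)**2 = (2 + 22)**2 = 24**2 = 576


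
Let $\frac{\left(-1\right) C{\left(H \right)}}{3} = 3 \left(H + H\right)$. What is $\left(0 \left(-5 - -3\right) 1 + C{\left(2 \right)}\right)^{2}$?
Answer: $1296$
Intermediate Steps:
$C{\left(H \right)} = - 18 H$ ($C{\left(H \right)} = - 3 \cdot 3 \left(H + H\right) = - 3 \cdot 3 \cdot 2 H = - 3 \cdot 6 H = - 18 H$)
$\left(0 \left(-5 - -3\right) 1 + C{\left(2 \right)}\right)^{2} = \left(0 \left(-5 - -3\right) 1 - 36\right)^{2} = \left(0 \left(-5 + 3\right) 1 - 36\right)^{2} = \left(0 \left(-2\right) 1 - 36\right)^{2} = \left(0 \cdot 1 - 36\right)^{2} = \left(0 - 36\right)^{2} = \left(-36\right)^{2} = 1296$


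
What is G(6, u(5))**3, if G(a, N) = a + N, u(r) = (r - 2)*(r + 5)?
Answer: 46656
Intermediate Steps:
u(r) = (-2 + r)*(5 + r)
G(a, N) = N + a
G(6, u(5))**3 = ((-10 + 5**2 + 3*5) + 6)**3 = ((-10 + 25 + 15) + 6)**3 = (30 + 6)**3 = 36**3 = 46656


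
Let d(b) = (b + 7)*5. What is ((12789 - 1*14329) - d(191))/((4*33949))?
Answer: -1265/67898 ≈ -0.018631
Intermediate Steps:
d(b) = 35 + 5*b (d(b) = (7 + b)*5 = 35 + 5*b)
((12789 - 1*14329) - d(191))/((4*33949)) = ((12789 - 1*14329) - (35 + 5*191))/((4*33949)) = ((12789 - 14329) - (35 + 955))/135796 = (-1540 - 1*990)*(1/135796) = (-1540 - 990)*(1/135796) = -2530*1/135796 = -1265/67898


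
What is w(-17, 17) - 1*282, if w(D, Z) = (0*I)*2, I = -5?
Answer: -282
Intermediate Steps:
w(D, Z) = 0 (w(D, Z) = (0*(-5))*2 = 0*2 = 0)
w(-17, 17) - 1*282 = 0 - 1*282 = 0 - 282 = -282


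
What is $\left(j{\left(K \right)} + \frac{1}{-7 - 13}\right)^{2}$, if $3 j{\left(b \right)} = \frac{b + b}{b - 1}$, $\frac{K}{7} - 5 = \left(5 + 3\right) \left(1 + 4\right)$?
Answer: $\frac{3775249}{9859600} \approx 0.3829$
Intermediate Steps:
$K = 315$ ($K = 35 + 7 \left(5 + 3\right) \left(1 + 4\right) = 35 + 7 \cdot 8 \cdot 5 = 35 + 7 \cdot 40 = 35 + 280 = 315$)
$j{\left(b \right)} = \frac{2 b}{3 \left(-1 + b\right)}$ ($j{\left(b \right)} = \frac{\left(b + b\right) \frac{1}{b - 1}}{3} = \frac{2 b \frac{1}{-1 + b}}{3} = \frac{2 b}{3 \left(-1 + b\right)}$)
$\left(j{\left(K \right)} + \frac{1}{-7 - 13}\right)^{2} = \left(\frac{2}{3} \cdot 315 \frac{1}{-1 + 315} + \frac{1}{-7 - 13}\right)^{2} = \left(\frac{2}{3} \cdot 315 \cdot \frac{1}{314} + \frac{1}{-20}\right)^{2} = \left(\frac{2}{3} \cdot 315 \cdot \frac{1}{314} - \frac{1}{20}\right)^{2} = \left(\frac{105}{157} - \frac{1}{20}\right)^{2} = \left(\frac{1943}{3140}\right)^{2} = \frac{3775249}{9859600}$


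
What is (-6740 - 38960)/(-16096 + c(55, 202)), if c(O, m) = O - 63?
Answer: 11425/4026 ≈ 2.8378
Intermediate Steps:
c(O, m) = -63 + O
(-6740 - 38960)/(-16096 + c(55, 202)) = (-6740 - 38960)/(-16096 + (-63 + 55)) = -45700/(-16096 - 8) = -45700/(-16104) = -45700*(-1/16104) = 11425/4026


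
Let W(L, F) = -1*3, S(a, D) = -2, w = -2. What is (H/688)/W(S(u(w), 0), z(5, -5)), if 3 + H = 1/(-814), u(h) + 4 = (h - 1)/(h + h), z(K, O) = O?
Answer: 2443/1680096 ≈ 0.0014541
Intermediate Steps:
u(h) = -4 + (-1 + h)/(2*h) (u(h) = -4 + (h - 1)/(h + h) = -4 + (-1 + h)/((2*h)) = -4 + (-1 + h)*(1/(2*h)) = -4 + (-1 + h)/(2*h))
H = -2443/814 (H = -3 + 1/(-814) = -3 - 1/814 = -2443/814 ≈ -3.0012)
W(L, F) = -3
(H/688)/W(S(u(w), 0), z(5, -5)) = -2443/814/688/(-3) = -2443/814*1/688*(-1/3) = -2443/560032*(-1/3) = 2443/1680096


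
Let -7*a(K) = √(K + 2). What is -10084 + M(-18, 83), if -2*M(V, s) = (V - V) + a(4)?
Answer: -10084 + √6/14 ≈ -10084.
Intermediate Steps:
a(K) = -√(2 + K)/7 (a(K) = -√(K + 2)/7 = -√(2 + K)/7)
M(V, s) = √6/14 (M(V, s) = -((V - V) - √(2 + 4)/7)/2 = -(0 - √6/7)/2 = -(-1)*√6/14 = √6/14)
-10084 + M(-18, 83) = -10084 + √6/14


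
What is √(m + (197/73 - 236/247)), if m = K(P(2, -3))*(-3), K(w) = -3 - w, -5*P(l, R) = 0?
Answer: √3492785010/18031 ≈ 3.2777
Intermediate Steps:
P(l, R) = 0 (P(l, R) = -⅕*0 = 0)
m = 9 (m = (-3 - 1*0)*(-3) = (-3 + 0)*(-3) = -3*(-3) = 9)
√(m + (197/73 - 236/247)) = √(9 + (197/73 - 236/247)) = √(9 + 31431/18031) = √(193710/18031) = √3492785010/18031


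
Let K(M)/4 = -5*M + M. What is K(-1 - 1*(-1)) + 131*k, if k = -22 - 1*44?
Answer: -8646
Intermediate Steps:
k = -66 (k = -22 - 44 = -66)
K(M) = -16*M (K(M) = 4*(-5*M + M) = 4*(-4*M) = -16*M)
K(-1 - 1*(-1)) + 131*k = -16*(-1 - 1*(-1)) + 131*(-66) = -16*(-1 + 1) - 8646 = -16*0 - 8646 = 0 - 8646 = -8646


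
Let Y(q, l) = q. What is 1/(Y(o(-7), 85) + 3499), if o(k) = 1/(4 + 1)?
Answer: 5/17496 ≈ 0.00028578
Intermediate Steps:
o(k) = ⅕ (o(k) = 1/5 = ⅕)
1/(Y(o(-7), 85) + 3499) = 1/(⅕ + 3499) = 1/(17496/5) = 5/17496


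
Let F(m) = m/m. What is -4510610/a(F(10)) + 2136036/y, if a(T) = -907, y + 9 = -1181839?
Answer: 1332229505657/267984034 ≈ 4971.3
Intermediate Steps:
F(m) = 1
y = -1181848 (y = -9 - 1181839 = -1181848)
-4510610/a(F(10)) + 2136036/y = -4510610/(-907) + 2136036/(-1181848) = -4510610*(-1/907) + 2136036*(-1/1181848) = 4510610/907 - 534009/295462 = 1332229505657/267984034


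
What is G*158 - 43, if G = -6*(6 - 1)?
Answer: -4783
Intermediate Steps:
G = -30 (G = -6*5 = -30)
G*158 - 43 = -30*158 - 43 = -4740 - 43 = -4783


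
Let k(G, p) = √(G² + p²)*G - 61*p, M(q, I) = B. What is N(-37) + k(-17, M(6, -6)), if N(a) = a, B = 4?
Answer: -281 - 17*√305 ≈ -577.89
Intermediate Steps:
M(q, I) = 4
k(G, p) = -61*p + G*√(G² + p²) (k(G, p) = G*√(G² + p²) - 61*p = -61*p + G*√(G² + p²))
N(-37) + k(-17, M(6, -6)) = -37 + (-61*4 - 17*√((-17)² + 4²)) = -37 + (-244 - 17*√(289 + 16)) = -37 + (-244 - 17*√305) = -281 - 17*√305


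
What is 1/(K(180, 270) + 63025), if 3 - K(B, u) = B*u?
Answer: 1/14428 ≈ 6.9310e-5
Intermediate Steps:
K(B, u) = 3 - B*u
1/(K(180, 270) + 63025) = 1/((3 - 1*180*270) + 63025) = 1/((3 - 48600) + 63025) = 1/(-48597 + 63025) = 1/14428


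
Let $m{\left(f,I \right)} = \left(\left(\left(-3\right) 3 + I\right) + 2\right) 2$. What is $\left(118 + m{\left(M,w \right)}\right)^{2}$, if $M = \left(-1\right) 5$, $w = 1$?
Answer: $11236$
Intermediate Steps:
$M = -5$
$m{\left(f,I \right)} = -14 + 2 I$ ($m{\left(f,I \right)} = \left(\left(-9 + I\right) + 2\right) 2 = \left(-7 + I\right) 2 = -14 + 2 I$)
$\left(118 + m{\left(M,w \right)}\right)^{2} = \left(118 + \left(-14 + 2 \cdot 1\right)\right)^{2} = \left(118 + \left(-14 + 2\right)\right)^{2} = \left(118 - 12\right)^{2} = 106^{2} = 11236$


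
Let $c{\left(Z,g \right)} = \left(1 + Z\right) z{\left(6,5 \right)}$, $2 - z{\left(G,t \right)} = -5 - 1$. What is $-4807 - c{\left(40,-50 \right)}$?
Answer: $-5135$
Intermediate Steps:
$z{\left(G,t \right)} = 8$ ($z{\left(G,t \right)} = 2 - \left(-5 - 1\right) = 2 - -6 = 2 + 6 = 8$)
$c{\left(Z,g \right)} = 8 + 8 Z$ ($c{\left(Z,g \right)} = \left(1 + Z\right) 8 = 8 + 8 Z$)
$-4807 - c{\left(40,-50 \right)} = -4807 - \left(8 + 8 \cdot 40\right) = -4807 - \left(8 + 320\right) = -4807 - 328 = -5135$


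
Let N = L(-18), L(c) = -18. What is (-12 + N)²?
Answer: 900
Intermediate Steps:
N = -18
(-12 + N)² = (-12 - 18)² = (-30)² = 900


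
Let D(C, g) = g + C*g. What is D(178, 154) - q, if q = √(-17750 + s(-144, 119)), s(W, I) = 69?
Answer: 27566 - I*√17681 ≈ 27566.0 - 132.97*I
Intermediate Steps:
q = I*√17681 (q = √(-17750 + 69) = √(-17681) = I*√17681 ≈ 132.97*I)
D(178, 154) - q = 154*(1 + 178) - I*√17681 = 154*179 - I*√17681 = 27566 - I*√17681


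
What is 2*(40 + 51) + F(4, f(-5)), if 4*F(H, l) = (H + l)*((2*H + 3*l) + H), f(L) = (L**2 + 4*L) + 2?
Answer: 1091/4 ≈ 272.75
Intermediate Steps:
f(L) = 2 + L**2 + 4*L
F(H, l) = (H + l)*(3*H + 3*l)/4 (F(H, l) = ((H + l)*((2*H + 3*l) + H))/4 = ((H + l)*(3*H + 3*l))/4 = (H + l)*(3*H + 3*l)/4)
2*(40 + 51) + F(4, f(-5)) = 2*(40 + 51) + ((3/4)*4**2 + 3*(2 + (-5)**2 + 4*(-5))**2/4 + (3/2)*4*(2 + (-5)**2 + 4*(-5))) = 2*91 + ((3/4)*16 + 3*(2 + 25 - 20)**2/4 + (3/2)*4*(2 + 25 - 20)) = 182 + (12 + (3/4)*7**2 + (3/2)*4*7) = 182 + (12 + (3/4)*49 + 42) = 182 + (12 + 147/4 + 42) = 182 + 363/4 = 1091/4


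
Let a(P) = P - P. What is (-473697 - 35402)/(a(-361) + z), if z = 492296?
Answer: -509099/492296 ≈ -1.0341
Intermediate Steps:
a(P) = 0
(-473697 - 35402)/(a(-361) + z) = (-473697 - 35402)/(0 + 492296) = -509099/492296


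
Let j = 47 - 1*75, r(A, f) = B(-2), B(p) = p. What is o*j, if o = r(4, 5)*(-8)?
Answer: -448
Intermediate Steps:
r(A, f) = -2
j = -28 (j = 47 - 75 = -28)
o = 16 (o = -2*(-8) = 16)
o*j = 16*(-28) = -448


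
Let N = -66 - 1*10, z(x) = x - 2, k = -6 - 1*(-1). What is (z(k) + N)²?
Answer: 6889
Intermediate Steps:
k = -5 (k = -6 + 1 = -5)
z(x) = -2 + x
N = -76 (N = -66 - 10 = -76)
(z(k) + N)² = ((-2 - 5) - 76)² = (-7 - 76)² = (-83)² = 6889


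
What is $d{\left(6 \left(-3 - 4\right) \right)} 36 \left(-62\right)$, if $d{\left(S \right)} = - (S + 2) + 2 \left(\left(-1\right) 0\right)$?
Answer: $-89280$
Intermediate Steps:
$d{\left(S \right)} = -2 - S$ ($d{\left(S \right)} = - (2 + S) + 2 \cdot 0 = \left(-2 - S\right) + 0 = -2 - S$)
$d{\left(6 \left(-3 - 4\right) \right)} 36 \left(-62\right) = \left(-2 - 6 \left(-3 - 4\right)\right) 36 \left(-62\right) = \left(-2 - 6 \left(-7\right)\right) 36 \left(-62\right) = \left(-2 - -42\right) 36 \left(-62\right) = \left(-2 + 42\right) 36 \left(-62\right) = 40 \cdot 36 \left(-62\right) = 1440 \left(-62\right) = -89280$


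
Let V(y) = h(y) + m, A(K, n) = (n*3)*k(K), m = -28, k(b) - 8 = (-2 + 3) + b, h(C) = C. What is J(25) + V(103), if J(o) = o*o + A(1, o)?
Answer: 1450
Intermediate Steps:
k(b) = 9 + b (k(b) = 8 + ((-2 + 3) + b) = 8 + (1 + b) = 9 + b)
A(K, n) = 3*n*(9 + K) (A(K, n) = (n*3)*(9 + K) = (3*n)*(9 + K) = 3*n*(9 + K))
V(y) = -28 + y (V(y) = y - 28 = -28 + y)
J(o) = o² + 30*o (J(o) = o*o + 3*o*(9 + 1) = o² + 3*o*10 = o² + 30*o)
J(25) + V(103) = 25*(30 + 25) + (-28 + 103) = 25*55 + 75 = 1375 + 75 = 1450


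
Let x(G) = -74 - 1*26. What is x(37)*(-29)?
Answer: 2900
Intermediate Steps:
x(G) = -100 (x(G) = -74 - 26 = -100)
x(37)*(-29) = -100*(-29) = 2900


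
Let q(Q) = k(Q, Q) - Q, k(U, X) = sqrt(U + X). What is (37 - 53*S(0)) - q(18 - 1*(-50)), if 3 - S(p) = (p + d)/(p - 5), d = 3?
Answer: -429/5 - 2*sqrt(34) ≈ -97.462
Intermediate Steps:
S(p) = 3 - (3 + p)/(-5 + p) (S(p) = 3 - (p + 3)/(p - 5) = 3 - (3 + p)/(-5 + p))
q(Q) = -Q + sqrt(2)*sqrt(Q) (q(Q) = sqrt(Q + Q) - Q = sqrt(2*Q) - Q = sqrt(2)*sqrt(Q) - Q = -Q + sqrt(2)*sqrt(Q))
(37 - 53*S(0)) - q(18 - 1*(-50)) = (37 - 106*(-9 + 0)/(-5 + 0)) - (-(18 - 1*(-50)) + sqrt(2)*sqrt(18 - 1*(-50))) = (37 - 106*(-9)/(-5)) - (-(18 + 50) + sqrt(2)*sqrt(18 + 50)) = (37 - 106*(-1)*(-9)/5) - (-1*68 + sqrt(2)*sqrt(68)) = (37 - 53*18/5) - (-68 + sqrt(2)*(2*sqrt(17))) = (37 - 954/5) - (-68 + 2*sqrt(34)) = -769/5 + (68 - 2*sqrt(34)) = -429/5 - 2*sqrt(34)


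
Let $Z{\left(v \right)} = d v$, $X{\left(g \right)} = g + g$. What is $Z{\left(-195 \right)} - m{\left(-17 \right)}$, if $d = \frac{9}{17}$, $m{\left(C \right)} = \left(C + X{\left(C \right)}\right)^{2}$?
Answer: $- \frac{45972}{17} \approx -2704.2$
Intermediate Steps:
$X{\left(g \right)} = 2 g$
$m{\left(C \right)} = 9 C^{2}$ ($m{\left(C \right)} = \left(C + 2 C\right)^{2} = \left(3 C\right)^{2} = 9 C^{2}$)
$d = \frac{9}{17}$ ($d = 9 \cdot \frac{1}{17} = \frac{9}{17} \approx 0.52941$)
$Z{\left(v \right)} = \frac{9 v}{17}$
$Z{\left(-195 \right)} - m{\left(-17 \right)} = \frac{9}{17} \left(-195\right) - 9 \left(-17\right)^{2} = - \frac{1755}{17} - 9 \cdot 289 = - \frac{1755}{17} - 2601 = - \frac{45972}{17}$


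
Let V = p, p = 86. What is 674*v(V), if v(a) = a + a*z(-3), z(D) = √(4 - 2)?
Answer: 57964 + 57964*√2 ≈ 1.3994e+5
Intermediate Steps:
z(D) = √2
V = 86
v(a) = a + a*√2
674*v(V) = 674*(86*(1 + √2)) = 674*(86 + 86*√2) = 57964 + 57964*√2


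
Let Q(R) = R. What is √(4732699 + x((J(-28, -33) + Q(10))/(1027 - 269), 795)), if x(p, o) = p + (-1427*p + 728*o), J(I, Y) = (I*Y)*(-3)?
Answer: √763689649193/379 ≈ 2305.8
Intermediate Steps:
J(I, Y) = -3*I*Y
x(p, o) = -1426*p + 728*o
√(4732699 + x((J(-28, -33) + Q(10))/(1027 - 269), 795)) = √(4732699 + (-1426*(-3*(-28)*(-33) + 10)/(1027 - 269) + 728*795)) = √(4732699 + (-1426*(-2772 + 10)/758 + 578760)) = √(4732699 + (-(-3938612)/758 + 578760)) = √(4732699 + (-1426*(-1381/379) + 578760)) = √(4732699 + (1969306/379 + 578760)) = √(4732699 + 221319346/379) = √(2015012267/379) = √763689649193/379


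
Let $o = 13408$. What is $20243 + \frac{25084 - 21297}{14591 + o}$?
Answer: $\frac{566787544}{27999} \approx 20243.0$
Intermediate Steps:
$20243 + \frac{25084 - 21297}{14591 + o} = 20243 + \frac{25084 - 21297}{14591 + 13408} = 20243 + \frac{3787}{27999} = \frac{566787544}{27999}$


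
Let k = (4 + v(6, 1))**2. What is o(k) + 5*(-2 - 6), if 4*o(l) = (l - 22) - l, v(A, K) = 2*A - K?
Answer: -91/2 ≈ -45.500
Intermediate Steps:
v(A, K) = -K + 2*A
k = 225 (k = (4 + (-1*1 + 2*6))**2 = (4 + (-1 + 12))**2 = (4 + 11)**2 = 15**2 = 225)
o(l) = -11/2 (o(l) = ((l - 22) - l)/4 = ((-22 + l) - l)/4 = (1/4)*(-22) = -11/2)
o(k) + 5*(-2 - 6) = -11/2 + 5*(-2 - 6) = -11/2 + 5*(-8) = -11/2 - 40 = -91/2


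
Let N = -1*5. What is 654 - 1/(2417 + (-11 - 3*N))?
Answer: 1583333/2421 ≈ 654.00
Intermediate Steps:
N = -5
654 - 1/(2417 + (-11 - 3*N)) = 654 - 1/(2417 + (-11 - 3*(-5))) = 654 - 1/(2417 + (-11 + 15)) = 654 - 1/(2417 + 4) = 654 - 1/2421 = 1583333/2421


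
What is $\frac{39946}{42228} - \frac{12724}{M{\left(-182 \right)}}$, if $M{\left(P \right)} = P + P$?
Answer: $\frac{68981177}{1921374} \approx 35.902$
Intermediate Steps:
$M{\left(P \right)} = 2 P$
$\frac{39946}{42228} - \frac{12724}{M{\left(-182 \right)}} = \frac{39946}{42228} - \frac{12724}{2 \left(-182\right)} = 39946 \cdot \frac{1}{42228} - \frac{12724}{-364} = \frac{19973}{21114} - - \frac{3181}{91} = \frac{19973}{21114} + \frac{3181}{91} = \frac{68981177}{1921374}$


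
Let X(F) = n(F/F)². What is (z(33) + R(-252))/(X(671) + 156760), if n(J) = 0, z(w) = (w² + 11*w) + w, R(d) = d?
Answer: 1233/156760 ≈ 0.0078655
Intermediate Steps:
z(w) = w² + 12*w
X(F) = 0 (X(F) = 0² = 0)
(z(33) + R(-252))/(X(671) + 156760) = (33*(12 + 33) - 252)/(0 + 156760) = (33*45 - 252)/156760 = (1485 - 252)*(1/156760) = 1233*(1/156760) = 1233/156760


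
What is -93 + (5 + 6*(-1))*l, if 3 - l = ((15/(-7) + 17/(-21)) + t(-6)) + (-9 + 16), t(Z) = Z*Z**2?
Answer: -6467/21 ≈ -307.95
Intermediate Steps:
t(Z) = Z**3
l = 4514/21 (l = 3 - (((15/(-7) + 17/(-21)) + (-6)**3) + (-9 + 16)) = 3 - (((15*(-1/7) + 17*(-1/21)) - 216) + 7) = 3 - (((-15/7 - 17/21) - 216) + 7) = 3 - ((-62/21 - 216) + 7) = 3 - (-4598/21 + 7) = 3 - 1*(-4451/21) = 3 + 4451/21 = 4514/21 ≈ 214.95)
-93 + (5 + 6*(-1))*l = -93 + (5 + 6*(-1))*(4514/21) = -93 + (5 - 6)*(4514/21) = -93 - 1*4514/21 = -93 - 4514/21 = -6467/21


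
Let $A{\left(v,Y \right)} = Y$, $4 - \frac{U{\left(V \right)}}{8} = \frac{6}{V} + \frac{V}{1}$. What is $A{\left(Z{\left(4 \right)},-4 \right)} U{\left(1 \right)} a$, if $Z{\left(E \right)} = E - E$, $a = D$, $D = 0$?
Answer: $0$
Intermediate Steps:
$a = 0$
$Z{\left(E \right)} = 0$
$U{\left(V \right)} = 32 - \frac{48}{V} - 8 V$ ($U{\left(V \right)} = 32 - 8 \left(\frac{6}{V} + \frac{V}{1}\right) = 32 - 8 \left(\frac{6}{V} + V 1\right) = 32 - 8 \left(\frac{6}{V} + V\right) = 32 - 8 \left(V + \frac{6}{V}\right) = 32 - \left(8 V + \frac{48}{V}\right) = 32 - \frac{48}{V} - 8 V$)
$A{\left(Z{\left(4 \right)},-4 \right)} U{\left(1 \right)} a = - 4 \left(32 - \frac{48}{1} - 8\right) 0 = - 4 \left(32 - 48 - 8\right) 0 = \left(-4\right) \left(-24\right) 0 = 96 \cdot 0 = 0$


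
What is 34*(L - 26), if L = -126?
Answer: -5168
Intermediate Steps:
34*(L - 26) = 34*(-126 - 26) = 34*(-152) = -5168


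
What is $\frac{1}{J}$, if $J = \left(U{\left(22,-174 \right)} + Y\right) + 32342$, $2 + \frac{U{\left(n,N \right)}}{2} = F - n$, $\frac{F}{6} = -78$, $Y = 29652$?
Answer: $\frac{1}{61010} \approx 1.6391 \cdot 10^{-5}$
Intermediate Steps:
$F = -468$ ($F = 6 \left(-78\right) = -468$)
$U{\left(n,N \right)} = -940 - 2 n$ ($U{\left(n,N \right)} = -4 + 2 \left(-468 - n\right) = -4 - \left(936 + 2 n\right) = -940 - 2 n$)
$J = 61010$ ($J = \left(\left(-940 - 44\right) + 29652\right) + 32342 = \left(-984 + 29652\right) + 32342 = 28668 + 32342 = 61010$)
$\frac{1}{J} = \frac{1}{61010}$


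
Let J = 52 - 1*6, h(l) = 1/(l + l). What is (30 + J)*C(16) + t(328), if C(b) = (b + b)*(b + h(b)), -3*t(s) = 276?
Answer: 38896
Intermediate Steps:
t(s) = -92 (t(s) = -1/3*276 = -92)
h(l) = 1/(2*l)
J = 46 (J = 52 - 6 = 46)
C(b) = 2*b*(b + 1/(2*b)) (C(b) = (b + b)*(b + 1/(2*b)) = (2*b)*(b + 1/(2*b)) = 2*b*(b + 1/(2*b)))
(30 + J)*C(16) + t(328) = (30 + 46)*(1 + 2*16**2) - 92 = 76*(1 + 2*256) - 92 = 76*(1 + 512) - 92 = 76*513 - 92 = 38988 - 92 = 38896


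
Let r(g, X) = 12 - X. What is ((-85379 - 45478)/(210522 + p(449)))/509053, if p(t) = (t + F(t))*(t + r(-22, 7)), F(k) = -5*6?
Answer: -130857/204001971644 ≈ -6.4145e-7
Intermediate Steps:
F(k) = -30
p(t) = (-30 + t)*(5 + t) (p(t) = (t - 30)*(t + (12 - 1*7)) = (-30 + t)*(t + (12 - 7)) = (-30 + t)*(t + 5) = (-30 + t)*(5 + t))
((-85379 - 45478)/(210522 + p(449)))/509053 = ((-85379 - 45478)/(210522 + (-150 + 449**2 - 25*449)))/509053 = -130857/(210522 + (-150 + 201601 - 11225))*(1/509053) = -130857/(210522 + 190226)*(1/509053) = -130857/400748*(1/509053) = -130857*1/400748*(1/509053) = -130857/400748*1/509053 = -130857/204001971644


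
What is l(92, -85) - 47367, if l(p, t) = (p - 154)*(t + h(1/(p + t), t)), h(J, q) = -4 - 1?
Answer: -41787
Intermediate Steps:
h(J, q) = -5
l(p, t) = (-154 + p)*(-5 + t) (l(p, t) = (p - 154)*(t - 5) = (-154 + p)*(-5 + t))
l(92, -85) - 47367 = (770 - 154*(-85) - 5*92 + 92*(-85)) - 47367 = (770 + 13090 - 460 - 7820) - 47367 = 5580 - 47367 = -41787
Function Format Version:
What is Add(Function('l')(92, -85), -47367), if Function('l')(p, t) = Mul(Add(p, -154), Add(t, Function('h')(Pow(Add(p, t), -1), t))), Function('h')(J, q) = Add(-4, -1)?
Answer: -41787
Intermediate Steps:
Function('h')(J, q) = -5
Function('l')(p, t) = Mul(Add(-154, p), Add(-5, t)) (Function('l')(p, t) = Mul(Add(p, -154), Add(t, -5)) = Mul(Add(-154, p), Add(-5, t)))
Add(Function('l')(92, -85), -47367) = Add(Add(770, Mul(-154, -85), Mul(-5, 92), Mul(92, -85)), -47367) = Add(Add(770, 13090, -460, -7820), -47367) = Add(5580, -47367) = -41787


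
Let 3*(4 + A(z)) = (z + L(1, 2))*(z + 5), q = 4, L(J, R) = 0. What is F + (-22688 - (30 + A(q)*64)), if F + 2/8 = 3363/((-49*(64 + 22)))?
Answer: -195791273/8428 ≈ -23231.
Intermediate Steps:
A(z) = -4 + z*(5 + z)/3 (A(z) = -4 + ((z + 0)*(z + 5))/3 = -4 + (z*(5 + z))/3 = -4 + z*(5 + z)/3)
F = -8833/8428 (F = -¼ + 3363/((-49*(64 + 22))) = -¼ + 3363/((-49*86)) = -¼ + 3363/(-4214) = -¼ + 3363*(-1/4214) = -¼ - 3363/4214 = -8833/8428 ≈ -1.0481)
F + (-22688 - (30 + A(q)*64)) = -8833/8428 + (-22688 - (30 + (-4 + (⅓)*4² + (5/3)*4)*64)) = -8833/8428 + (-22688 - (30 + (-4 + (⅓)*16 + 20/3)*64)) = -8833/8428 + (-22688 - (30 + (-4 + 16/3 + 20/3)*64)) = -8833/8428 + (-22688 - (30 + 8*64)) = -8833/8428 + (-22688 - (30 + 512)) = -8833/8428 + (-22688 - 1*542) = -8833/8428 + (-22688 - 542) = -8833/8428 - 23230 = -195791273/8428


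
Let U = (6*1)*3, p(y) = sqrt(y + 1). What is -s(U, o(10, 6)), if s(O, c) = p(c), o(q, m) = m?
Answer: -sqrt(7) ≈ -2.6458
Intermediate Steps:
p(y) = sqrt(1 + y)
U = 18 (U = 6*3 = 18)
s(O, c) = sqrt(1 + c)
-s(U, o(10, 6)) = -sqrt(1 + 6) = -sqrt(7)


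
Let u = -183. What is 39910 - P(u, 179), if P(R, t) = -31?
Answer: 39941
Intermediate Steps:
39910 - P(u, 179) = 39910 - 1*(-31) = 39910 + 31 = 39941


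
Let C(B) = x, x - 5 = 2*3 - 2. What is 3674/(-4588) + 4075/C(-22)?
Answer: 9331517/20646 ≈ 451.98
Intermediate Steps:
x = 9 (x = 5 + (2*3 - 2) = 5 + (6 - 2) = 5 + 4 = 9)
C(B) = 9
3674/(-4588) + 4075/C(-22) = 3674/(-4588) + 4075/9 = 3674*(-1/4588) + 4075*(⅑) = -1837/2294 + 4075/9 = 9331517/20646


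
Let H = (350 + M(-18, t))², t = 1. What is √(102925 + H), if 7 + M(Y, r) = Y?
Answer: 5*√8342 ≈ 456.67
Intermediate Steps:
M(Y, r) = -7 + Y
H = 105625 (H = (350 + (-7 - 18))² = (350 - 25)² = 325² = 105625)
√(102925 + H) = √(102925 + 105625) = √208550 = 5*√8342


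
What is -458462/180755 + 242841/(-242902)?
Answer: -2545181339/719766410 ≈ -3.5361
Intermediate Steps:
-458462/180755 + 242841/(-242902) = -458462*1/180755 + 242841*(-1/242902) = -458462/180755 - 3981/3982 = -2545181339/719766410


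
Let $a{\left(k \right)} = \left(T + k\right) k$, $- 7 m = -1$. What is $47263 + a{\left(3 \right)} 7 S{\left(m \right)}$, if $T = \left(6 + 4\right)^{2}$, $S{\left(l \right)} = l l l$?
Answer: $\frac{2316196}{49} \approx 47269.0$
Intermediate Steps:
$m = \frac{1}{7}$ ($m = \left(- \frac{1}{7}\right) \left(-1\right) = \frac{1}{7} \approx 0.14286$)
$S{\left(l \right)} = l^{3}$ ($S{\left(l \right)} = l^{2} l = l^{3}$)
$T = 100$ ($T = 10^{2} = 100$)
$a{\left(k \right)} = k \left(100 + k\right)$ ($a{\left(k \right)} = \left(100 + k\right) k = k \left(100 + k\right)$)
$47263 + a{\left(3 \right)} 7 S{\left(m \right)} = 47263 + \frac{3 \left(100 + 3\right) 7}{343} = 47263 + 3 \cdot 103 \cdot 7 \cdot \frac{1}{343} = 47263 + 309 \cdot 7 \cdot \frac{1}{343} = 47263 + 2163 \cdot \frac{1}{343} = 47263 + \frac{309}{49} = \frac{2316196}{49}$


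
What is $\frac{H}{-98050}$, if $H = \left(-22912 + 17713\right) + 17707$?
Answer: $- \frac{118}{925} \approx -0.12757$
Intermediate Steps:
$H = 12508$ ($H = -5199 + 17707 = 12508$)
$\frac{H}{-98050} = \frac{12508}{-98050} = 12508 \left(- \frac{1}{98050}\right) = - \frac{118}{925}$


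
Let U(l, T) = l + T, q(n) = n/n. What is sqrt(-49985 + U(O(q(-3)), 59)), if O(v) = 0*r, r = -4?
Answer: I*sqrt(49926) ≈ 223.44*I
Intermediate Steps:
q(n) = 1
O(v) = 0 (O(v) = 0*(-4) = 0)
U(l, T) = T + l
sqrt(-49985 + U(O(q(-3)), 59)) = sqrt(-49985 + (59 + 0)) = sqrt(-49985 + 59) = sqrt(-49926) = I*sqrt(49926)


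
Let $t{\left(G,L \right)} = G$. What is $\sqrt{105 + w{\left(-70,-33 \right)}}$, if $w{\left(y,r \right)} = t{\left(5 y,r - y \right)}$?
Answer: $7 i \sqrt{5} \approx 15.652 i$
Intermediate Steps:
$w{\left(y,r \right)} = 5 y$
$\sqrt{105 + w{\left(-70,-33 \right)}} = \sqrt{105 + 5 \left(-70\right)} = \sqrt{105 - 350} = \sqrt{-245} = 7 i \sqrt{5}$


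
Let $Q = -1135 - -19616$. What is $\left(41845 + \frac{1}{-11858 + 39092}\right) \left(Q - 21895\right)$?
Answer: $- \frac{648436229939}{4539} \approx -1.4286 \cdot 10^{8}$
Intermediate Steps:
$Q = 18481$ ($Q = -1135 + 19616 = 18481$)
$\left(41845 + \frac{1}{-11858 + 39092}\right) \left(Q - 21895\right) = \left(41845 + \frac{1}{-11858 + 39092}\right) \left(18481 - 21895\right) = \left(41845 + \frac{1}{27234}\right) \left(-3414\right) = \frac{1139606731}{27234} \left(-3414\right) = - \frac{648436229939}{4539}$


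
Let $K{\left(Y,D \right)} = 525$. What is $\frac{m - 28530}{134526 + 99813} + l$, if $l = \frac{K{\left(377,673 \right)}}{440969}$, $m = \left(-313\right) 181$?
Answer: $- \frac{5348576336}{14762319213} \approx -0.36231$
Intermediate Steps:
$m = -56653$
$l = \frac{525}{440969} \approx 0.0011906$
$\frac{m - 28530}{134526 + 99813} + l = \frac{-56653 - 28530}{134526 + 99813} + \frac{525}{440969} = - \frac{85183}{234339} + \frac{525}{440969} = \left(-85183\right) \frac{1}{234339} + \frac{525}{440969} = - \frac{12169}{33477} + \frac{525}{440969} = - \frac{5348576336}{14762319213}$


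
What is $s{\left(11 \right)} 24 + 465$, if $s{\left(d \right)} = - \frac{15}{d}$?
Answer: $\frac{4755}{11} \approx 432.27$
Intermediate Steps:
$s{\left(11 \right)} 24 + 465 = - \frac{15}{11} \cdot 24 + 465 = \left(-15\right) \frac{1}{11} \cdot 24 + 465 = \left(- \frac{15}{11}\right) 24 + 465 = - \frac{360}{11} + 465 = \frac{4755}{11}$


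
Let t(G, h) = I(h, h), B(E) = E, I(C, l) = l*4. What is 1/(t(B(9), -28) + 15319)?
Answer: 1/15207 ≈ 6.5759e-5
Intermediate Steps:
I(C, l) = 4*l
t(G, h) = 4*h
1/(t(B(9), -28) + 15319) = 1/(4*(-28) + 15319) = 1/(-112 + 15319) = 1/15207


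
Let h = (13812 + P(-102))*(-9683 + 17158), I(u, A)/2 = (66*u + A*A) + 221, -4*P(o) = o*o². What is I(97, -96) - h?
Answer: -2086345472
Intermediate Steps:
P(o) = -o³/4 (P(o) = -o*o²/4 = -o³/4)
I(u, A) = 442 + 2*A² + 132*u (I(u, A) = 2*((66*u + A*A) + 221) = 2*((66*u + A²) + 221) = 2*((A² + 66*u) + 221) = 2*(221 + A² + 66*u) = 442 + 2*A² + 132*u)
h = 2086377150 (h = (13812 - ¼*(-102)³)*(-9683 + 17158) = (13812 - ¼*(-1061208))*7475 = (13812 + 265302)*7475 = 279114*7475 = 2086377150)
I(97, -96) - h = (442 + 2*(-96)² + 132*97) - 1*2086377150 = (442 + 2*9216 + 12804) - 2086377150 = (442 + 18432 + 12804) - 2086377150 = 31678 - 2086377150 = -2086345472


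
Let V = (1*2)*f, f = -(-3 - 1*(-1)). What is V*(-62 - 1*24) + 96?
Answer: -248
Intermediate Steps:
f = 2 (f = -(-3 + 1) = -1*(-2) = 2)
V = 4 (V = (1*2)*2 = 2*2 = 4)
V*(-62 - 1*24) + 96 = 4*(-62 - 1*24) + 96 = 4*(-62 - 24) + 96 = 4*(-86) + 96 = -344 + 96 = -248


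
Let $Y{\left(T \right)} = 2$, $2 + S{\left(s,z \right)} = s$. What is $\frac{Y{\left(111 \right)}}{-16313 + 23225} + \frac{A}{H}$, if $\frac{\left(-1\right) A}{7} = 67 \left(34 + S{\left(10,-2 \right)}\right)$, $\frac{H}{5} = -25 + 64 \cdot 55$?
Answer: $- \frac{22686271}{20131200} \approx -1.1269$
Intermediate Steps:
$S{\left(s,z \right)} = -2 + s$
$H = 17475$ ($H = 5 \left(-25 + 64 \cdot 55\right) = 5 \left(-25 + 3520\right) = 5 \cdot 3495 = 17475$)
$A = -19698$ ($A = - 7 \cdot 67 \left(34 + \left(-2 + 10\right)\right) = - 7 \cdot 67 \left(34 + 8\right) = - 7 \cdot 67 \cdot 42 = \left(-7\right) 2814 = -19698$)
$\frac{Y{\left(111 \right)}}{-16313 + 23225} + \frac{A}{H} = \frac{2}{-16313 + 23225} - \frac{19698}{17475} = \frac{2}{6912} - \frac{6566}{5825} = 2 \cdot \frac{1}{6912} - \frac{6566}{5825} = \frac{1}{3456} - \frac{6566}{5825} = - \frac{22686271}{20131200}$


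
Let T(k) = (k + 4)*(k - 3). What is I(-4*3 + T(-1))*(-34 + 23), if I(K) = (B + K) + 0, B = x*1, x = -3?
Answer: 297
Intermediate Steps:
B = -3 (B = -3*1 = -3)
T(k) = (-3 + k)*(4 + k) (T(k) = (4 + k)*(-3 + k) = (-3 + k)*(4 + k))
I(K) = -3 + K (I(K) = (-3 + K) + 0 = -3 + K)
I(-4*3 + T(-1))*(-34 + 23) = (-3 + (-4*3 + (-12 - 1 + (-1)**2)))*(-34 + 23) = (-3 + (-12 + (-12 - 1 + 1)))*(-11) = (-3 + (-12 - 12))*(-11) = (-3 - 24)*(-11) = -27*(-11) = 297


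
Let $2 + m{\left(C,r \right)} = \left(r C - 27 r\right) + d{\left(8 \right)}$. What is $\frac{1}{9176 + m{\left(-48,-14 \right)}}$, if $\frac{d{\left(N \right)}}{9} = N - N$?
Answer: $\frac{1}{10224} \approx 9.7809 \cdot 10^{-5}$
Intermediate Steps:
$d{\left(N \right)} = 0$ ($d{\left(N \right)} = 9 \left(N - N\right) = 9 \cdot 0 = 0$)
$m{\left(C,r \right)} = -2 - 27 r + C r$ ($m{\left(C,r \right)} = -2 + \left(\left(r C - 27 r\right) + 0\right) = -2 + \left(\left(C r - 27 r\right) + 0\right) = -2 + \left(\left(- 27 r + C r\right) + 0\right) = -2 + \left(- 27 r + C r\right) = -2 - 27 r + C r$)
$\frac{1}{9176 + m{\left(-48,-14 \right)}} = \frac{1}{9176 - -1048} = \frac{1}{9176 + \left(-2 + 378 + 672\right)} = \frac{1}{9176 + 1048} = \frac{1}{10224}$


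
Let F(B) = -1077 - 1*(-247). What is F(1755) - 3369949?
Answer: -3370779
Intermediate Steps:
F(B) = -830 (F(B) = -1077 + 247 = -830)
F(1755) - 3369949 = -830 - 3369949 = -3370779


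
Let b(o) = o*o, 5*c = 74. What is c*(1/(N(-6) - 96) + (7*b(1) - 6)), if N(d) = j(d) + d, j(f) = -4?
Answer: 777/53 ≈ 14.660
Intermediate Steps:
c = 74/5 (c = (1/5)*74 = 74/5 ≈ 14.800)
b(o) = o**2
N(d) = -4 + d
c*(1/(N(-6) - 96) + (7*b(1) - 6)) = 74*(1/((-4 - 6) - 96) + (7*1**2 - 6))/5 = 74*(1/(-10 - 96) + (7*1 - 6))/5 = 74*(1/(-106) + (7 - 6))/5 = 74*(-1/106 + 1)/5 = (74/5)*(105/106) = 777/53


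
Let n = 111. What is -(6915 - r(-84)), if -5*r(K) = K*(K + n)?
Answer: -32307/5 ≈ -6461.4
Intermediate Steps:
r(K) = -K*(111 + K)/5 (r(K) = -K*(K + 111)/5 = -K*(111 + K)/5)
-(6915 - r(-84)) = -(6915 - (-1)*(-84)*(111 - 84)/5) = -(6915 - (-1)*(-84)*27/5) = -(6915 - 1*2268/5) = -(6915 - 2268/5) = -1*32307/5 = -32307/5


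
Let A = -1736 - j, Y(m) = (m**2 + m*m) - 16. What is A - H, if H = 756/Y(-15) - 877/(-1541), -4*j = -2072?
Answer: -107786235/47771 ≈ -2256.3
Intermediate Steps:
Y(m) = -16 + 2*m**2 (Y(m) = (m**2 + m**2) - 16 = 2*m**2 - 16 = -16 + 2*m**2)
j = 518 (j = -1/4*(-2072) = 518)
A = -2254 (A = -1736 - 1*518 = -1736 - 518 = -2254)
H = 110401/47771 (H = 756/(-16 + 2*(-15)**2) - 877/(-1541) = 756/(-16 + 2*225) - 877*(-1/1541) = 756/(-16 + 450) + 877/1541 = 756/434 + 877/1541 = 756*(1/434) + 877/1541 = 54/31 + 877/1541 = 110401/47771 ≈ 2.3110)
A - H = -2254 - 1*110401/47771 = -2254 - 110401/47771 = -107786235/47771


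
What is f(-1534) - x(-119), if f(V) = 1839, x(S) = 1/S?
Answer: 218842/119 ≈ 1839.0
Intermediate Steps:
f(-1534) - x(-119) = 1839 - 1/(-119) = 1839 - 1*(-1/119) = 1839 + 1/119 = 218842/119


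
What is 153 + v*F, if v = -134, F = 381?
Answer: -50901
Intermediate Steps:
153 + v*F = 153 - 134*381 = 153 - 51054 = -50901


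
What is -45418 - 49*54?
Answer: -48064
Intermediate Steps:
-45418 - 49*54 = -45418 - 2646 = -48064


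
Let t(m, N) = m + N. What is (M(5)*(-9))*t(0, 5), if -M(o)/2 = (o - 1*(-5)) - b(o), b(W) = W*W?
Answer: -1350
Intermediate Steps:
b(W) = W²
M(o) = -10 - 2*o + 2*o² (M(o) = -2*((o - 1*(-5)) - o²) = -2*((o + 5) - o²) = -2*((5 + o) - o²) = -2*(5 + o - o²) = -10 - 2*o + 2*o²)
t(m, N) = N + m
(M(5)*(-9))*t(0, 5) = ((-10 - 2*5 + 2*5²)*(-9))*(5 + 0) = ((-10 - 10 + 2*25)*(-9))*5 = ((-10 - 10 + 50)*(-9))*5 = (30*(-9))*5 = -270*5 = -1350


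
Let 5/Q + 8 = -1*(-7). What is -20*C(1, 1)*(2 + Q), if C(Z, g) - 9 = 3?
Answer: 720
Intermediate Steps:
C(Z, g) = 12 (C(Z, g) = 9 + 3 = 12)
Q = -5 (Q = 5/(-8 - 1*(-7)) = 5/(-8 + 7) = 5/(-1) = 5*(-1) = -5)
-20*C(1, 1)*(2 + Q) = -240*(2 - 5) = -240*(-3) = -20*(-36) = 720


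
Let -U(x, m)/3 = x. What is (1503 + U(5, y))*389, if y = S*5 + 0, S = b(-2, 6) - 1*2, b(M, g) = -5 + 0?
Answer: 578832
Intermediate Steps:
b(M, g) = -5
S = -7 (S = -5 - 1*2 = -5 - 2 = -7)
y = -35 (y = -7*5 + 0 = -35 + 0 = -35)
U(x, m) = -3*x
(1503 + U(5, y))*389 = (1503 - 3*5)*389 = (1503 - 15)*389 = 1488*389 = 578832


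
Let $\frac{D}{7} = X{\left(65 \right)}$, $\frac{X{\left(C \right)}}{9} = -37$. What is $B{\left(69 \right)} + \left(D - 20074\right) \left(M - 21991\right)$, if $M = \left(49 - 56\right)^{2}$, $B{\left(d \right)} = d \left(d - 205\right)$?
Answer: $491601126$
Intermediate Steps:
$X{\left(C \right)} = -333$ ($X{\left(C \right)} = 9 \left(-37\right) = -333$)
$B{\left(d \right)} = d \left(-205 + d\right)$
$M = 49$ ($M = \left(-7\right)^{2} = 49$)
$D = -2331$ ($D = 7 \left(-333\right) = -2331$)
$B{\left(69 \right)} + \left(D - 20074\right) \left(M - 21991\right) = 69 \left(-205 + 69\right) + \left(-2331 - 20074\right) \left(49 - 21991\right) = 69 \left(-136\right) - -491610510 = -9384 + 491610510 = 491601126$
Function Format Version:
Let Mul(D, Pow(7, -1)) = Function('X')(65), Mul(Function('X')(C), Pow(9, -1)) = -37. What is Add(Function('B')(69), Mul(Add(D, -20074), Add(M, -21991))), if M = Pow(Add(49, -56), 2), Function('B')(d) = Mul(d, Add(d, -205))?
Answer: 491601126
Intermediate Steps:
Function('X')(C) = -333 (Function('X')(C) = Mul(9, -37) = -333)
Function('B')(d) = Mul(d, Add(-205, d))
M = 49 (M = Pow(-7, 2) = 49)
D = -2331 (D = Mul(7, -333) = -2331)
Add(Function('B')(69), Mul(Add(D, -20074), Add(M, -21991))) = Add(Mul(69, Add(-205, 69)), Mul(Add(-2331, -20074), Add(49, -21991))) = Add(Mul(69, -136), Mul(-22405, -21942)) = Add(-9384, 491610510) = 491601126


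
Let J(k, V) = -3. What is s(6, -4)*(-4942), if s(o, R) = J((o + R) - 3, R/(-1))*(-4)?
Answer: -59304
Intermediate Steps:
s(o, R) = 12 (s(o, R) = -3*(-4) = 12)
s(6, -4)*(-4942) = 12*(-4942) = -59304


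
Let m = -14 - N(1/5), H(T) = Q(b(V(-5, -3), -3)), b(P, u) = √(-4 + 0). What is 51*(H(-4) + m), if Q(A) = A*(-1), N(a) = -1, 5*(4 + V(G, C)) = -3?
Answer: -663 - 102*I ≈ -663.0 - 102.0*I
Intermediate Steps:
V(G, C) = -23/5 (V(G, C) = -4 + (⅕)*(-3) = -4 - ⅗ = -23/5)
b(P, u) = 2*I (b(P, u) = √(-4) = 2*I)
Q(A) = -A
H(T) = -2*I
m = -13 (m = -14 - 1*(-1) = -14 + 1 = -13)
51*(H(-4) + m) = 51*(-2*I - 13) = 51*(-13 - 2*I) = -663 - 102*I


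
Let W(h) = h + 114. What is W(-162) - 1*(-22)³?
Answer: 10600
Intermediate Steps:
W(h) = 114 + h
W(-162) - 1*(-22)³ = (114 - 162) - 1*(-22)³ = -48 - 1*(-10648) = -48 + 10648 = 10600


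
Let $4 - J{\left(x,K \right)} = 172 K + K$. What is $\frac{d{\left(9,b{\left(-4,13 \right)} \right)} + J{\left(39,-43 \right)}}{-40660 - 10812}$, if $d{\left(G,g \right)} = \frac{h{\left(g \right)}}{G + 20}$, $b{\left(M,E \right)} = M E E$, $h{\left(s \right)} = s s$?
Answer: $- \frac{672823}{1492688} \approx -0.45075$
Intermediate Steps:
$h{\left(s \right)} = s^{2}$
$b{\left(M,E \right)} = M E^{2}$ ($b{\left(M,E \right)} = E M E = M E^{2}$)
$d{\left(G,g \right)} = \frac{g^{2}}{20 + G}$ ($d{\left(G,g \right)} = \frac{g^{2}}{G + 20} = \frac{g^{2}}{20 + G}$)
$J{\left(x,K \right)} = 4 - 173 K$ ($J{\left(x,K \right)} = 4 - \left(172 K + K\right) = 4 - 173 K$)
$\frac{d{\left(9,b{\left(-4,13 \right)} \right)} + J{\left(39,-43 \right)}}{-40660 - 10812} = \frac{\frac{\left(- 4 \cdot 13^{2}\right)^{2}}{20 + 9} + \left(4 - -7439\right)}{-40660 - 10812} = \frac{\frac{\left(\left(-4\right) 169\right)^{2}}{29} + \left(4 + 7439\right)}{-51472} = \left(\left(-676\right)^{2} \cdot \frac{1}{29} + 7443\right) \left(- \frac{1}{51472}\right) = \left(456976 \cdot \frac{1}{29} + 7443\right) \left(- \frac{1}{51472}\right) = \left(\frac{456976}{29} + 7443\right) \left(- \frac{1}{51472}\right) = \frac{672823}{29} \left(- \frac{1}{51472}\right) = - \frac{672823}{1492688}$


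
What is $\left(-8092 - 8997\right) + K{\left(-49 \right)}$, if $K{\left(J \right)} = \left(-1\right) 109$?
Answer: $-17198$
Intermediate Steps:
$K{\left(J \right)} = -109$
$\left(-8092 - 8997\right) + K{\left(-49 \right)} = \left(-8092 - 8997\right) - 109 = -17089 - 109 = -17198$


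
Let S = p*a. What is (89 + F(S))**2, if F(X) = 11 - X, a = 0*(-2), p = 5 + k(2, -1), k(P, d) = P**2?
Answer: 10000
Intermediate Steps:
p = 9 (p = 5 + 2**2 = 5 + 4 = 9)
a = 0
S = 0 (S = 9*0 = 0)
(89 + F(S))**2 = (89 + (11 - 1*0))**2 = (89 + (11 + 0))**2 = (89 + 11)**2 = 100**2 = 10000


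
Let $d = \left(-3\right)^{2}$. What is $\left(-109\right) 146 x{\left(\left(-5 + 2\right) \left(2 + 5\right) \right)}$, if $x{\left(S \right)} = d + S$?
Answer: $190968$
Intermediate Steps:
$d = 9$
$x{\left(S \right)} = 9 + S$
$\left(-109\right) 146 x{\left(\left(-5 + 2\right) \left(2 + 5\right) \right)} = \left(-109\right) 146 \left(9 + \left(-5 + 2\right) \left(2 + 5\right)\right) = - 15914 \left(9 - 21\right) = \left(-15914\right) \left(-12\right) = 190968$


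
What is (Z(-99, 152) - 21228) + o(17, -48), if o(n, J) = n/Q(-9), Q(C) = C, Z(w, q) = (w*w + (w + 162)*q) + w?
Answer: -17567/9 ≈ -1951.9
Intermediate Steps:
Z(w, q) = w + w² + q*(162 + w) (Z(w, q) = (w² + (162 + w)*q) + w = (w² + q*(162 + w)) + w = w + w² + q*(162 + w))
o(n, J) = -n/9 (o(n, J) = n/(-9) = n*(-⅑) = -n/9)
(Z(-99, 152) - 21228) + o(17, -48) = ((-99 + (-99)² + 162*152 + 152*(-99)) - 21228) - ⅑*17 = ((-99 + 9801 + 24624 - 15048) - 21228) - 17/9 = (19278 - 21228) - 17/9 = -1950 - 17/9 = -17567/9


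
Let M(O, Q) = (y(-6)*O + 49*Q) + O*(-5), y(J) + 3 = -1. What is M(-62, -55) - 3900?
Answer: -6037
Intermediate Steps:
y(J) = -4 (y(J) = -3 - 1 = -4)
M(O, Q) = -9*O + 49*Q (M(O, Q) = (-4*O + 49*Q) + O*(-5) = (-4*O + 49*Q) - 5*O = -9*O + 49*Q)
M(-62, -55) - 3900 = (-9*(-62) + 49*(-55)) - 3900 = (558 - 2695) - 3900 = -2137 - 3900 = -6037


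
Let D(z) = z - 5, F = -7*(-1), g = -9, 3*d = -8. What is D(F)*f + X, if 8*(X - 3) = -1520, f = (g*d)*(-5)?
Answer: -427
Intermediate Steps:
d = -8/3 (d = (⅓)*(-8) = -8/3 ≈ -2.6667)
f = -120 (f = -9*(-8/3)*(-5) = 24*(-5) = -120)
F = 7
X = -187 (X = 3 + (⅛)*(-1520) = 3 - 190 = -187)
D(z) = -5 + z
D(F)*f + X = (-5 + 7)*(-120) - 187 = 2*(-120) - 187 = -240 - 187 = -427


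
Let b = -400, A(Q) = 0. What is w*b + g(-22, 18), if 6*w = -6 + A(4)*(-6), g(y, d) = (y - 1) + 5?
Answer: 382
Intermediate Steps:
g(y, d) = 4 + y (g(y, d) = (-1 + y) + 5 = 4 + y)
w = -1 (w = (-6 + 0*(-6))/6 = (-6 + 0)/6 = (1/6)*(-6) = -1)
w*b + g(-22, 18) = -1*(-400) + (4 - 22) = 400 - 18 = 382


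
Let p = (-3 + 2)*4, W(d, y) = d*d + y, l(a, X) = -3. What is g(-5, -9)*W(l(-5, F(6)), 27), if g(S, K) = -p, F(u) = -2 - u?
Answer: 144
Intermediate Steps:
W(d, y) = y + d² (W(d, y) = d² + y = y + d²)
p = -4 (p = -1*4 = -4)
g(S, K) = 4 (g(S, K) = -1*(-4) = 4)
g(-5, -9)*W(l(-5, F(6)), 27) = 4*(27 + (-3)²) = 4*(27 + 9) = 4*36 = 144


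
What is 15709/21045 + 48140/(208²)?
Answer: 18399353/9896640 ≈ 1.8592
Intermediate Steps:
15709/21045 + 48140/(208²) = 15709*(1/21045) + 48140/43264 = 683/915 + 48140*(1/43264) = 683/915 + 12035/10816 = 18399353/9896640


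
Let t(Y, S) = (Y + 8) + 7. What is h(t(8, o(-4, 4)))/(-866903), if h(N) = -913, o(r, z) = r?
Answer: 913/866903 ≈ 0.0010532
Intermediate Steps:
t(Y, S) = 15 + Y (t(Y, S) = (8 + Y) + 7 = 15 + Y)
h(t(8, o(-4, 4)))/(-866903) = -913/(-866903) = -913*(-1/866903) = 913/866903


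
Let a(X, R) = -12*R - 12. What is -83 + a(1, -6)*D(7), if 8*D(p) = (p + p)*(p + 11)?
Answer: 1807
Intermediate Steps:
D(p) = p*(11 + p)/4 (D(p) = ((p + p)*(p + 11))/8 = ((2*p)*(11 + p))/8 = (2*p*(11 + p))/8 = p*(11 + p)/4)
a(X, R) = -12 - 12*R
-83 + a(1, -6)*D(7) = -83 + (-12 - 12*(-6))*((¼)*7*(11 + 7)) = -83 + (-12 + 72)*((¼)*7*18) = -83 + 60*(63/2) = -83 + 1890 = 1807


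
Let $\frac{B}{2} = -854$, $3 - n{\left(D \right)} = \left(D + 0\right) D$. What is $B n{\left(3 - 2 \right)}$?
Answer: $-3416$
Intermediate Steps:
$n{\left(D \right)} = 3 - D^{2}$ ($n{\left(D \right)} = 3 - \left(D + 0\right) D = 3 - D D = 3 - D^{2}$)
$B = -1708$ ($B = 2 \left(-854\right) = -1708$)
$B n{\left(3 - 2 \right)} = - 1708 \left(3 - \left(3 - 2\right)^{2}\right) = - 1708 \left(3 - 1^{2}\right) = - 1708 \left(3 - 1\right) = \left(-1708\right) 2 = -3416$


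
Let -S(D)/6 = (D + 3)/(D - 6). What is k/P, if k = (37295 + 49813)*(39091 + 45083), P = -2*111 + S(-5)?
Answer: -13442419452/409 ≈ -3.2867e+7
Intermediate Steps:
S(D) = -6*(3 + D)/(-6 + D) (S(D) = -6*(D + 3)/(D - 6) = -6*(3 + D)/(-6 + D))
P = -2454/11 (P = -2*111 + 6*(-3 - 1*(-5))/(-6 - 5) = -222 + 6*(-3 + 5)/(-11) = -222 + 6*(-1/11)*2 = -222 - 12/11 = -2454/11 ≈ -223.09)
k = 7332228792 (k = 87108*84174 = 7332228792)
k/P = 7332228792/(-2454/11) = 7332228792*(-11/2454) = -13442419452/409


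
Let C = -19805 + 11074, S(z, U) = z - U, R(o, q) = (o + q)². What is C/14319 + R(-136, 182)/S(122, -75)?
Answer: 28578997/2820843 ≈ 10.131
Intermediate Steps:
C = -8731
C/14319 + R(-136, 182)/S(122, -75) = -8731/14319 + (-136 + 182)²/(122 - 1*(-75)) = -8731*1/14319 + 46²/(122 + 75) = -8731/14319 + 2116/197 = 28578997/2820843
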